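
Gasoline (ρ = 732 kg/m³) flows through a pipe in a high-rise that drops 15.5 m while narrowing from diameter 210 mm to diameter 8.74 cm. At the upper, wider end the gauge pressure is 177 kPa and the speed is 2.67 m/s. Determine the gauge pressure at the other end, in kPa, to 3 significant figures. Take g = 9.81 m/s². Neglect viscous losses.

204 kPa

The volume flow rate is constant, so v₂ = (A₁/A₂)v₁ = (346/60.0)·2.67 = 15.4 m/s.
Bernoulli: P₁ + ½ρv₁² + ρg h₁ = P₂ + ½ρv₂² + ρg h₂, so P₂ = P₁ + ½ρ(v₁² − v₂²) − ρg(h₂ − h₁).
P₂ = 177000 + ½·732·(2.67² − 15.4²) − 732·9.81·(−15.5) = 177000 + (-84400) − (-111000) = 204000 Pa.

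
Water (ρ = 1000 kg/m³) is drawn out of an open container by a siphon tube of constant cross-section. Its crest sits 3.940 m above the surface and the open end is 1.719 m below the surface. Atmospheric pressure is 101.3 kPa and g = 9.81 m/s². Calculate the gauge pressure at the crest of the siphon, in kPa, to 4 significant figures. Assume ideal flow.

The outlet speed comes from Torricelli: v = √(2g·1.719) = 5.807 m/s.
The bore is uniform, so the speed at the crest is the same v. Bernoulli surface→crest: P_atm = P_top + ½ρv² + ρg·h_top.
P_top = 101300 − ½·1000·5.807² − 1000·9.81·3.940 = 45790 Pa. So P_gauge = P_top − P_atm = -55510 Pa.

P_gauge = -55.51 kPa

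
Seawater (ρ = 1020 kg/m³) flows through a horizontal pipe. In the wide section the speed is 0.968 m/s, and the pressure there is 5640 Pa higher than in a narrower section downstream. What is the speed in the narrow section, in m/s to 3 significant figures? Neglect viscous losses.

Horizontal Bernoulli: P₁ + ½ρv₁² = P₂ + ½ρv₂², so v₂² = v₁² + 2(P₁ − P₂)/ρ.
v₂ = √(0.968² + 2·5640/1020) = √(0.937 + 11.1) = 3.46 m/s.

v₂ = 3.46 m/s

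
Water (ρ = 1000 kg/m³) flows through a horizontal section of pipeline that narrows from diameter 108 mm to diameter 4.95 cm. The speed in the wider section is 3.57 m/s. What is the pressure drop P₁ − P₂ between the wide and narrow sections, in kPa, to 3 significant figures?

The volume flow rate is constant, so v₂ = (A₁/A₂)v₁ = (91.6/19.2)·3.57 = 17.0 m/s.
Along the horizontal streamline, P + ½ρv² is constant.
P₁ − P₂ = ½·1000·(17.0² − 3.57²) = ½·1000·276 = 138000 Pa.

ΔP ≈ 138 kPa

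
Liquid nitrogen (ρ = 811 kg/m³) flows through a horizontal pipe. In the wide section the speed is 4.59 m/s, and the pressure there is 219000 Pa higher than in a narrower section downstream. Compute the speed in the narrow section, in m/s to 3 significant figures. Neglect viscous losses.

v₂ ≈ 23.7 m/s

With h₁ = h₂, rearranging Bernoulli gives v₂ = √(v₁² + 2ΔP/ρ).
v₂ = √(4.59² + 2·219000/811) = √(21.1 + 540) = 23.7 m/s.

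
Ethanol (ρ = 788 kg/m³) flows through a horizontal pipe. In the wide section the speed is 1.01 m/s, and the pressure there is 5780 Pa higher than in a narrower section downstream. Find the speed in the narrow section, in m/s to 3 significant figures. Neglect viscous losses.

Horizontal Bernoulli: P₁ + ½ρv₁² = P₂ + ½ρv₂², so v₂² = v₁² + 2(P₁ − P₂)/ρ.
v₂ = √(1.01² + 2·5780/788) = √(1.02 + 14.7) = 3.96 m/s.

v₂ ≈ 3.96 m/s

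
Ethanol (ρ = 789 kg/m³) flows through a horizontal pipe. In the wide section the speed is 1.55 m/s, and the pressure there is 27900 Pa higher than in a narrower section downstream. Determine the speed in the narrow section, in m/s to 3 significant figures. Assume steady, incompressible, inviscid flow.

Along the level pipe P + ½ρv² is conserved, hence v₂² = v₁² + 2(P₁ − P₂)/ρ.
v₂ = √(1.55² + 2·27900/789) = √(2.40 + 70.7) = 8.55 m/s.

v₂ ≈ 8.55 m/s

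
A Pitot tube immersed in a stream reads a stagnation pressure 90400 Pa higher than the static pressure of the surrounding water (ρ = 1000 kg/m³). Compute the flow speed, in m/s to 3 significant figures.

The dynamic pressure equals the rise in static pressure at the stagnation point: ΔP = ½ρv².
v = √(2ΔP/ρ) = √(2·90400/1000) = 13.4 m/s.

13.4 m/s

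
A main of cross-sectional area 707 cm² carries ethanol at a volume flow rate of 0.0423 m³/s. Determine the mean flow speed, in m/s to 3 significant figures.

0.598 m/s

Q = 0.0423 m³/s = 0.0423 m³/s.
v = Q/A = 0.0423 / 0.0707 = 0.598 m/s.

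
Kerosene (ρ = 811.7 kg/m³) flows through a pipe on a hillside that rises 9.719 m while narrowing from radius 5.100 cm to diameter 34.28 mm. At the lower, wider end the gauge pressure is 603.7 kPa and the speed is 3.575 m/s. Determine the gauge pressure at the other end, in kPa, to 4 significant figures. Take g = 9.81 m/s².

124.9 kPa

Continuity gives A₁v₁ = A₂v₂, so v₂ = (81.71 cm²)/(9.229 cm²) × 3.575 m/s = 31.65 m/s.
Bernoulli: P₁ + ½ρv₁² + ρg h₁ = P₂ + ½ρv₂² + ρg h₂, so P₂ = P₁ + ½ρ(v₁² − v₂²) − ρg(h₂ − h₁).
P₂ = 603700 + ½·811.7·(3.575² − 31.65²) − 811.7·9.81·(+9.719) = 603700 + (-401400) − (77390) = 124900 Pa.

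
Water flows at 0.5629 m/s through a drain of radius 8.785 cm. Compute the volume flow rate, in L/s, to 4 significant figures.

13.65 L/s

Q = A·v = 0.02425 m² × 0.5629 m/s = 0.01365 m³/s.
Converting: 0.01365 m³/s × 1000 = 13.65 L/s.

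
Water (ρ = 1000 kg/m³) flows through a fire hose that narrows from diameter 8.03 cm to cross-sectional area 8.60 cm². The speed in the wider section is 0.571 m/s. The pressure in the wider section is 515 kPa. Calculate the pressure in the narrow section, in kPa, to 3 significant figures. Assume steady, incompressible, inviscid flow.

P₂ = 510 kPa

Mass conservation (A₁v₁ = A₂v₂) gives v₂ = 0.571 × 50.6/8.60 = 3.36 m/s.
With no height change, Bernoulli's equation is P₁ + ½ρv₁² = P₂ + ½ρv₂².
P₂ = P₁ − ½ρ(v₂² − v₁²) = 515000 − ½·1000·(3.36² − 0.571²) = 515000 − 5490 = 510000 Pa.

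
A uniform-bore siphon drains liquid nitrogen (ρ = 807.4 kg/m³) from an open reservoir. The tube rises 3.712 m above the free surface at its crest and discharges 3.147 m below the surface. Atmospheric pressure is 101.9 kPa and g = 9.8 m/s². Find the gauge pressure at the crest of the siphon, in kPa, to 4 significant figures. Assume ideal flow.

The outlet speed comes from Torricelli: v = √(2g·3.147) = 7.854 m/s.
The bore is uniform, so the speed at the crest is the same v. Bernoulli surface→crest: P_atm = P_top + ½ρv² + ρg·h_top.
P_top = 101900 − ½·807.4·7.854² − 807.4·9.8·3.712 = 47630 Pa. So P_gauge = P_top − P_atm = -54270 Pa.

P_gauge = -54.27 kPa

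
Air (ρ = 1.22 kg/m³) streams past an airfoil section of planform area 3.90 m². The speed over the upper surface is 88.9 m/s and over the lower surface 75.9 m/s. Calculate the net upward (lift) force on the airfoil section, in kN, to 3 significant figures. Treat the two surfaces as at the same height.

From P + ½ρv² = const at equal height, P_low − P_up = ½ρ(v_up² − v_low²).
ΔP = ½·1.22·(88.9² − 75.9²) = 1310 Pa.
Lift = ΔP · A = 1310 × 3.90 = 5100 N.

F ≈ 5.10 kN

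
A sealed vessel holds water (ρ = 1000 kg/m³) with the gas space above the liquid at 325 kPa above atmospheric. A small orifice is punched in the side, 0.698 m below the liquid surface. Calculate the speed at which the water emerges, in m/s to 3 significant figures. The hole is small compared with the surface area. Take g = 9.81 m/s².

Take point 1 at the surface (v₁ ≈ 0) and point 2 at the hole (at atmospheric pressure). Bernoulli: P₁ + ρg h = P_atm + ½ρv₂².
With P₁ − P_atm = 325000 Pa, v₂ = √(2gh + 2ΔP/ρ) = √(2·9.81·0.698 + 2·325000/1000) = 25.8 m/s.

v ≈ 25.8 m/s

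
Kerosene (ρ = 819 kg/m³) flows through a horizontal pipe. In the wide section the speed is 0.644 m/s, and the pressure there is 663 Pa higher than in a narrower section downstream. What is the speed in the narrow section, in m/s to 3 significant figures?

v₂ = 1.43 m/s

With h₁ = h₂, rearranging Bernoulli gives v₂ = √(v₁² + 2ΔP/ρ).
v₂ = √(0.644² + 2·663/819) = √(0.415 + 1.62) = 1.43 m/s.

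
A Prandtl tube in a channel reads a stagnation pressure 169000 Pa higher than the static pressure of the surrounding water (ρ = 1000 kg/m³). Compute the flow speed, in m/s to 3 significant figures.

v ≈ 18.4 m/s

Bernoulli between the free stream and the stagnation point: ½ρv² = P_stag − P_static.
v = √(2ΔP/ρ) = √(2·169000/1000) = 18.4 m/s.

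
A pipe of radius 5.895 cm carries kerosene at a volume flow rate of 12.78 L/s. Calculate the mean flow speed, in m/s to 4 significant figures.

v = 1.171 m/s

Q = 12.78 L/s = 0.01278 m³/s.
v = Q/A = 0.01278 / 0.01092 = 1.171 m/s.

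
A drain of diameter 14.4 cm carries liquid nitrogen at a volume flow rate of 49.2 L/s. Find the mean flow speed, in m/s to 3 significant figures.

v ≈ 3.02 m/s

Q = 49.2 L/s = 0.0492 m³/s.
v = Q/A = 0.0492 / 0.0163 = 3.02 m/s.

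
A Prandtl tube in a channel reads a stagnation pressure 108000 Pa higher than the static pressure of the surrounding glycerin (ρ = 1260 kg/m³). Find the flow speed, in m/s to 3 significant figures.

v ≈ 13.1 m/s

At the stagnation point the flow is brought to rest, so Bernoulli gives P_stag − P_static = ½ρv².
v = √(2ΔP/ρ) = √(2·108000/1260) = 13.1 m/s.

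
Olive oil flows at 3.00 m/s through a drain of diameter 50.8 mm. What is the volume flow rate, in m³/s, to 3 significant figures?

Q = A·v = 0.00203 m² × 3.00 m/s = 0.00608 m³/s.

Q ≈ 0.00608 m³/s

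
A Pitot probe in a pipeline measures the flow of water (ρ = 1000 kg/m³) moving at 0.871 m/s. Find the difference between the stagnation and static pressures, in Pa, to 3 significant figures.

ΔP ≈ 379 Pa

At the stagnation point the flow is brought to rest, so Bernoulli gives P_stag − P_static = ½ρv².
ΔP = ½·1000·0.871² = 379 Pa.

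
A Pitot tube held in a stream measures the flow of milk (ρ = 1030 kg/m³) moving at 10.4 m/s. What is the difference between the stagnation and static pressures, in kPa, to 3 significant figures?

ΔP ≈ 55.7 kPa

At the stagnation point the flow is brought to rest, so Bernoulli gives P_stag − P_static = ½ρv².
ΔP = ½·1030·10.4² = 55700 Pa.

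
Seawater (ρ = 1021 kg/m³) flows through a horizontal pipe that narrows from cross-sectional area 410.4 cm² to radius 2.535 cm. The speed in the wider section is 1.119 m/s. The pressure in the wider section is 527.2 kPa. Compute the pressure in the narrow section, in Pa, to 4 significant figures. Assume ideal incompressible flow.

By continuity, v₂ = v₁·A₁/A₂ = 1.119·(410.4/20.19) = 22.75 m/s.
Along the horizontal streamline, P + ½ρv² is constant.
P₂ = P₁ − ½ρ(v₂² − v₁²) = 527200 − ½·1021·(22.75² − 1.119²) = 527200 − 263500 = 263700 Pa.

P₂ ≈ 263700 Pa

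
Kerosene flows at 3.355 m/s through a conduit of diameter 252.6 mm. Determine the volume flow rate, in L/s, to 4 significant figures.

Q ≈ 168.1 L/s

Q = A·v = 0.05011 m² × 3.355 m/s = 0.1681 m³/s.
Converting: 0.1681 m³/s × 1000 = 168.1 L/s.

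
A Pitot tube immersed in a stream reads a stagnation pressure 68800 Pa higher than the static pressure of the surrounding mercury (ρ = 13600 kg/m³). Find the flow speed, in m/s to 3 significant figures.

3.18 m/s

The dynamic pressure equals the rise in static pressure at the stagnation point: ΔP = ½ρv².
v = √(2ΔP/ρ) = √(2·68800/13600) = 3.18 m/s.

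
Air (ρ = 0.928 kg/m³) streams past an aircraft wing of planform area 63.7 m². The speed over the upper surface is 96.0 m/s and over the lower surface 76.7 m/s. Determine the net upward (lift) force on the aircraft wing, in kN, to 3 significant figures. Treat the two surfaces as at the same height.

98.5 kN

From P + ½ρv² = const at equal height, P_low − P_up = ½ρ(v_up² − v_low²).
ΔP = ½·0.928·(96.0² − 76.7²) = 1550 Pa.
Lift = ΔP · A = 1550 × 63.7 = 98500 N.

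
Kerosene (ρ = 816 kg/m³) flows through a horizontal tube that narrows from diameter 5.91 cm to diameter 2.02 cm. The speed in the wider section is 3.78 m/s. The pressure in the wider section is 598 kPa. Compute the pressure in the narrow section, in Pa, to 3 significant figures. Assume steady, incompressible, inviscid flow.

P₂ = 177000 Pa

The volume flow rate is constant, so v₂ = (A₁/A₂)v₁ = (27.4/3.20)·3.78 = 32.4 m/s.
Along the horizontal streamline, P + ½ρv² is constant.
P₂ = P₁ − ½ρ(v₂² − v₁²) = 598000 − ½·816·(32.4² − 3.78²) = 598000 − 421000 = 177000 Pa.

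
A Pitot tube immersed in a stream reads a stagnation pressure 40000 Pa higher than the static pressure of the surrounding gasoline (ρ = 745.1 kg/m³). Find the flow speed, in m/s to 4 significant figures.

At the stagnation point the flow is brought to rest, so Bernoulli gives P_stag − P_static = ½ρv².
v = √(2ΔP/ρ) = √(2·40000/745.1) = 10.36 m/s.

10.36 m/s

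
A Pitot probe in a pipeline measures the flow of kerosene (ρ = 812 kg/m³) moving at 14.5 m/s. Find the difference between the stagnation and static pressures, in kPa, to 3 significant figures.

ΔP ≈ 85.4 kPa

Bernoulli between the free stream and the stagnation point: ½ρv² = P_stag − P_static.
ΔP = ½·812·14.5² = 85400 Pa.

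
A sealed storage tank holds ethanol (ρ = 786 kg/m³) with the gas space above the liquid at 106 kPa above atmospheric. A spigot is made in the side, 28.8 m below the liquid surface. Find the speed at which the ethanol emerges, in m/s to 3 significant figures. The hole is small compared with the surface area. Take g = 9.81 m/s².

Take point 1 at the surface (v₁ ≈ 0) and point 2 at the hole (at atmospheric pressure). Bernoulli: P₁ + ρg h = P_atm + ½ρv₂².
With P₁ − P_atm = 106000 Pa, v₂ = √(2gh + 2ΔP/ρ) = √(2·9.81·28.8 + 2·106000/786) = 28.9 m/s.

v ≈ 28.9 m/s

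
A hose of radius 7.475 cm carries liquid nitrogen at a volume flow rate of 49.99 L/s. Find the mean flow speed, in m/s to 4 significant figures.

Q = 49.99 L/s = 0.04999 m³/s.
v = Q/A = 0.04999 / 0.01755 = 2.848 m/s.

v ≈ 2.848 m/s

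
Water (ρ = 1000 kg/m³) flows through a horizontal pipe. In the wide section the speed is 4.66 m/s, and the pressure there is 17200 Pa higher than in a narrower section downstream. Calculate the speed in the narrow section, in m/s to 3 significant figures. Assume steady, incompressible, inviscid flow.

v₂ ≈ 7.49 m/s

Along the level pipe P + ½ρv² is conserved, hence v₂² = v₁² + 2(P₁ − P₂)/ρ.
v₂ = √(4.66² + 2·17200/1000) = √(21.7 + 34.4) = 7.49 m/s.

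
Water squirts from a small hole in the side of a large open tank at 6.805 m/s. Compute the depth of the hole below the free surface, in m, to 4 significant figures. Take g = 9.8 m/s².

For a small hole in a large open tank, ½v² = gh, giving h = v²/(2g).
h = 6.805²/(2·9.8) = 46.31/19.60 = 2.363 m.

h ≈ 2.363 m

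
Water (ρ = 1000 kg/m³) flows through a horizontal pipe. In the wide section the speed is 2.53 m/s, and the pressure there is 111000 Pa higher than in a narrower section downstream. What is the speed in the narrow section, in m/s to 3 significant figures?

Along the level pipe P + ½ρv² is conserved, hence v₂² = v₁² + 2(P₁ − P₂)/ρ.
v₂ = √(2.53² + 2·111000/1000) = √(6.40 + 222) = 15.1 m/s.

15.1 m/s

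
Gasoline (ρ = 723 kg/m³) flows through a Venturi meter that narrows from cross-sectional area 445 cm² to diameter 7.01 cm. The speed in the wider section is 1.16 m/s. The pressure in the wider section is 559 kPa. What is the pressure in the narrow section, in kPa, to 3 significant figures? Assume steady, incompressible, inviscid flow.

Continuity gives A₁v₁ = A₂v₂, so v₂ = (445 cm²)/(38.6 cm²) × 1.16 m/s = 13.4 m/s.
With no height change, Bernoulli's equation is P₁ + ½ρv₁² = P₂ + ½ρv₂².
P₂ = P₁ − ½ρ(v₂² − v₁²) = 559000 − ½·723·(13.4² − 1.16²) = 559000 − 64200 = 495000 Pa.

P₂ ≈ 495 kPa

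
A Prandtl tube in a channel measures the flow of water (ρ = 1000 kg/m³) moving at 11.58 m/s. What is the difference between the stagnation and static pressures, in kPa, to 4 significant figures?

ΔP = 67.05 kPa

At the stagnation point the flow is brought to rest, so Bernoulli gives P_stag − P_static = ½ρv².
ΔP = ½·1000·11.58² = 67050 Pa.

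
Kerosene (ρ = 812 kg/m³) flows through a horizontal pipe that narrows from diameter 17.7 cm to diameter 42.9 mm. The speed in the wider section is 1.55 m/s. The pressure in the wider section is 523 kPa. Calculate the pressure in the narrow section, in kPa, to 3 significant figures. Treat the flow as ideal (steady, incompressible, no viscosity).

P₂ = 241 kPa

The volume flow rate is constant, so v₂ = (A₁/A₂)v₁ = (246/14.5)·1.55 = 26.4 m/s.
The pipe is horizontal, so Bernoulli reduces to P₁ + ½ρv₁² = P₂ + ½ρv₂².
P₂ = P₁ − ½ρ(v₂² − v₁²) = 523000 − ½·812·(26.4² − 1.55²) = 523000 − 282000 = 241000 Pa.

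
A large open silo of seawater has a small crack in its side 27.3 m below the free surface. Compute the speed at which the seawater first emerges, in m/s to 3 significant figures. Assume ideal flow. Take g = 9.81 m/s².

The surface is effectively still and both ends are open, so ½v² = gh and v = √(2·9.81·27.3) = 23.1 m/s.

v ≈ 23.1 m/s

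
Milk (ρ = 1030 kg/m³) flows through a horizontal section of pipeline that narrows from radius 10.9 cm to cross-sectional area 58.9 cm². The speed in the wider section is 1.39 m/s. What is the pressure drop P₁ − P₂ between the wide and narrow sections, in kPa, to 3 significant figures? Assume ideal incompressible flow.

By continuity, v₂ = v₁·A₁/A₂ = 1.39·(373/58.9) = 8.81 m/s.
Along the horizontal streamline, P + ½ρv² is constant.
P₁ − P₂ = ½·1030·(8.81² − 1.39²) = ½·1030·75.7 = 39000 Pa.

ΔP = 39.0 kPa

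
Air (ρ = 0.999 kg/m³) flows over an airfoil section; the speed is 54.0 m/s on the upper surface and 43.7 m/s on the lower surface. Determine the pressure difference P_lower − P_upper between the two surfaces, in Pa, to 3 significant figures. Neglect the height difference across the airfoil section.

The pressure is lower where the speed is higher: ΔP = ½ρ(v_up² − v_low²).
ΔP = ½·0.999·(54.0² − 43.7²) = 503 Pa.

ΔP = 503 Pa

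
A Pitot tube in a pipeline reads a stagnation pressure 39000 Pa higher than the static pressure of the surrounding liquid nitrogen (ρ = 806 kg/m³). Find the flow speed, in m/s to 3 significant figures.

Bernoulli between the free stream and the stagnation point: ½ρv² = P_stag − P_static.
v = √(2ΔP/ρ) = √(2·39000/806) = 9.84 m/s.

v ≈ 9.84 m/s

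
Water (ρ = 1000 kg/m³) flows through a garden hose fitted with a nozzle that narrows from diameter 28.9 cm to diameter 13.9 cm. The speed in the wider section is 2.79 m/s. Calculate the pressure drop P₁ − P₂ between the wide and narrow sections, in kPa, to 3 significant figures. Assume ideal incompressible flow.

ΔP ≈ 68.8 kPa

By continuity, v₂ = v₁·A₁/A₂ = 2.79·(656/152) = 12.1 m/s.
Along the horizontal streamline, P + ½ρv² is constant.
P₁ − P₂ = ½·1000·(12.1² − 2.79²) = ½·1000·138 = 68800 Pa.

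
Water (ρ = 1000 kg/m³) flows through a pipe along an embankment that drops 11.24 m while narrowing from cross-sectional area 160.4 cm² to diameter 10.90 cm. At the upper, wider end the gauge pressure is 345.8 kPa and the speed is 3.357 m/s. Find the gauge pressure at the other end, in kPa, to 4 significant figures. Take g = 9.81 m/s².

P₂ = 445.0 kPa

The volume flow rate is constant, so v₂ = (A₁/A₂)v₁ = (160.4/93.31)·3.357 = 5.770 m/s.
Bernoulli: P₁ + ½ρv₁² + ρg h₁ = P₂ + ½ρv₂² + ρg h₂, so P₂ = P₁ + ½ρ(v₁² − v₂²) − ρg(h₂ − h₁).
P₂ = 345800 + ½·1000·(3.357² − 5.770²) − 1000·9.81·(−11.24) = 345800 + (-11010) − (-110300) = 445000 Pa.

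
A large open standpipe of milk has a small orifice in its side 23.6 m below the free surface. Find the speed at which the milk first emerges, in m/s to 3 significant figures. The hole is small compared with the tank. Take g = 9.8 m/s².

With the surface at rest and both surface and jet at atmospheric pressure, Bernoulli gives ρg h = ½ρv², so v = √(2gh) = √(2·9.8·23.6) = 21.5 m/s.

v = 21.5 m/s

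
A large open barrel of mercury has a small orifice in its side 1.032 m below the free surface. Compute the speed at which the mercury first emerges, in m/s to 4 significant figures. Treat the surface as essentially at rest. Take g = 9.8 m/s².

The surface is effectively still and both ends are open, so ½v² = gh and v = √(2·9.8·1.032) = 4.497 m/s.

4.497 m/s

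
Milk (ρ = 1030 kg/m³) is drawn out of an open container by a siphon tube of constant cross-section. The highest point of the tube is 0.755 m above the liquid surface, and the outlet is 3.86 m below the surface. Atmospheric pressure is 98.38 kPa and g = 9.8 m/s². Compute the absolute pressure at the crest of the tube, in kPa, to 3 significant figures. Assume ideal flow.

P_top ≈ 51.8 kPa

The outlet speed comes from Torricelli: v = √(2g·3.86) = 8.70 m/s.
With constant cross-section the crest speed equals v; applying Bernoulli from the surface up to the crest, P_top = P_atm − ½ρv² − ρg·h_top.
P_top = 98380 − ½·1030·8.70² − 1030·9.8·0.755 = 51800 Pa.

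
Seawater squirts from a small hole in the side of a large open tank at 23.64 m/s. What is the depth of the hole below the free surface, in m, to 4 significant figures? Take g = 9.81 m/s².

Torricelli: v = √(2gh), so h = v²/(2g).
h = 23.64²/(2·9.81) = 558.8/19.62 = 28.48 m.

28.48 m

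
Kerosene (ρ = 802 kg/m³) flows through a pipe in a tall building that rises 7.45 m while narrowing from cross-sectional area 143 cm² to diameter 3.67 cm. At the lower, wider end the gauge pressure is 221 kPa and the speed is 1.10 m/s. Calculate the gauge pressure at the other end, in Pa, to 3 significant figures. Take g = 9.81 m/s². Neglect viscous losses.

Mass conservation (A₁v₁ = A₂v₂) gives v₂ = 1.10 × 143/10.6 = 14.9 m/s.
Bernoulli: P₁ + ½ρv₁² + ρg h₁ = P₂ + ½ρv₂² + ρg h₂, so P₂ = P₁ + ½ρ(v₁² − v₂²) − ρg(h₂ − h₁).
P₂ = 221000 + ½·802·(1.10² − 14.9²) − 802·9.81·(+7.45) = 221000 + (-88200) − (58600) = 74200 Pa.

P₂ ≈ 74200 Pa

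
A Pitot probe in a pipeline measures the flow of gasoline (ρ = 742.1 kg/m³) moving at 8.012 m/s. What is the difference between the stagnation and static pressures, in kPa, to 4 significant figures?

ΔP ≈ 23.82 kPa

Bernoulli between the free stream and the stagnation point: ½ρv² = P_stag − P_static.
ΔP = ½·742.1·8.012² = 23820 Pa.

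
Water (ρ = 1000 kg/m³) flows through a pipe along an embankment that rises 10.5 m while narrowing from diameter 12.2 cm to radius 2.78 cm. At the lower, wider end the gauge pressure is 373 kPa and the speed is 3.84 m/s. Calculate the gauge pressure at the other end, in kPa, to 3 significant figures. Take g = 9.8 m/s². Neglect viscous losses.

P₂ ≈ 107 kPa

The volume flow rate is constant, so v₂ = (A₁/A₂)v₁ = (117/24.3)·3.84 = 18.5 m/s.
Energy conservation along the streamline gives P₂ = P₁ − ½ρ(v₂² − v₁²) − ρg(h₂ − h₁).
P₂ = 373000 + ½·1000·(3.84² − 18.5²) − 1000·9.8·(+10.5) = 373000 + (-164000) − (103000) = 107000 Pa.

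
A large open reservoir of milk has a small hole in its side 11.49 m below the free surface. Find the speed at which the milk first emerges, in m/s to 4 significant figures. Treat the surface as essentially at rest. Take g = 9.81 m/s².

Torricelli's result v = √(2gh) gives v = √(2·9.81·11.49) = 15.01 m/s.

v ≈ 15.01 m/s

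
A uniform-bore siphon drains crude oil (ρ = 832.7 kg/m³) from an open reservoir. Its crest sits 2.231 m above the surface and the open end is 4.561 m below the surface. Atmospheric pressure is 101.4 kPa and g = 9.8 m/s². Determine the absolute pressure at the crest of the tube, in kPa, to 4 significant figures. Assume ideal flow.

45.97 kPa

From the surface to the outlet (both open to atmosphere, surface at rest): v = √(2g·h_out) = √(2·9.8·4.561) = 9.455 m/s.
The bore is uniform, so the speed at the crest is the same v. Bernoulli surface→crest: P_atm = P_top + ½ρv² + ρg·h_top.
P_top = 101400 − ½·832.7·9.455² − 832.7·9.8·2.231 = 45970 Pa.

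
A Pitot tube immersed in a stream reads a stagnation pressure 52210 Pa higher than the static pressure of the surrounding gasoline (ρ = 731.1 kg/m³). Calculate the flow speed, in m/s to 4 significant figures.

v ≈ 11.95 m/s

At the stagnation point the flow is brought to rest, so Bernoulli gives P_stag − P_static = ½ρv².
v = √(2ΔP/ρ) = √(2·52210/731.1) = 11.95 m/s.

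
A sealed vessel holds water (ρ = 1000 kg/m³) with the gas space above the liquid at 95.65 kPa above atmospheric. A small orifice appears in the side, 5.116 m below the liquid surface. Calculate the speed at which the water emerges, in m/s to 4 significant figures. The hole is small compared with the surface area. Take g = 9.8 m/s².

Take point 1 at the surface (v₁ ≈ 0) and point 2 at the hole (at atmospheric pressure). Bernoulli: P₁ + ρg h = P_atm + ½ρv₂².
With P₁ − P_atm = 95650 Pa, v₂ = √(2gh + 2ΔP/ρ) = √(2·9.8·5.116 + 2·95650/1000) = 17.08 m/s.

v ≈ 17.08 m/s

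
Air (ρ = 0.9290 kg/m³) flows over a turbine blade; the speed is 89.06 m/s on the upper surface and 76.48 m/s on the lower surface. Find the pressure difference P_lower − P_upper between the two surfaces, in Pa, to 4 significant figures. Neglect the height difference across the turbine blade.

967.3 Pa

The pressure is lower where the speed is higher: ΔP = ½ρ(v_up² − v_low²).
ΔP = ½·0.9290·(89.06² − 76.48²) = 967.3 Pa.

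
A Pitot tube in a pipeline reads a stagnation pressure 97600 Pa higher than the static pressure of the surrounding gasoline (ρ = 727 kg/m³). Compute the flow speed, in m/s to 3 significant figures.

Bernoulli between the free stream and the stagnation point: ½ρv² = P_stag − P_static.
v = √(2ΔP/ρ) = √(2·97600/727) = 16.4 m/s.

v ≈ 16.4 m/s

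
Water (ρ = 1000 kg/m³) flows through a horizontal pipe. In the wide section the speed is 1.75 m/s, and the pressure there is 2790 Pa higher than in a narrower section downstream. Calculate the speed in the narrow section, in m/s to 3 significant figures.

2.94 m/s

Horizontal Bernoulli: P₁ + ½ρv₁² = P₂ + ½ρv₂², so v₂² = v₁² + 2(P₁ − P₂)/ρ.
v₂ = √(1.75² + 2·2790/1000) = √(3.06 + 5.58) = 2.94 m/s.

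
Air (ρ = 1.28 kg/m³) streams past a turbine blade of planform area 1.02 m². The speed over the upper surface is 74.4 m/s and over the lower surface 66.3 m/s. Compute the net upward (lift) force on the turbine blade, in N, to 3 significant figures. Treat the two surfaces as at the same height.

The faster flow above has the lower pressure; Bernoulli (same height) gives ΔP = ½ρ(v_up² − v_low²).
ΔP = ½·1.28·(74.4² − 66.3²) = 729 Pa.
Lift = ΔP · A = 729 × 1.02 = 744 N.

F ≈ 744 N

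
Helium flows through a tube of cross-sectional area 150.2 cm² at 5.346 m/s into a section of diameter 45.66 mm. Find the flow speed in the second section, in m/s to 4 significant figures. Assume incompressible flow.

v₂ ≈ 49.04 m/s

The volume flow rate is constant, so v₂ = (A₁/A₂)v₁ = (150.2/16.37)·5.346 = 49.04 m/s.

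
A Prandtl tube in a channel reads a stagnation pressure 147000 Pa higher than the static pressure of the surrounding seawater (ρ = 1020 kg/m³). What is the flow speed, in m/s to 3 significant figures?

Bernoulli between the free stream and the stagnation point: ½ρv² = P_stag − P_static.
v = √(2ΔP/ρ) = √(2·147000/1020) = 17.0 m/s.

v ≈ 17.0 m/s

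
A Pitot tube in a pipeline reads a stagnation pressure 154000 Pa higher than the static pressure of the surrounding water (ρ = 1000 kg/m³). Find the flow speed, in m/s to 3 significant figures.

Bernoulli between the free stream and the stagnation point: ½ρv² = P_stag − P_static.
v = √(2ΔP/ρ) = √(2·154000/1000) = 17.5 m/s.

v ≈ 17.5 m/s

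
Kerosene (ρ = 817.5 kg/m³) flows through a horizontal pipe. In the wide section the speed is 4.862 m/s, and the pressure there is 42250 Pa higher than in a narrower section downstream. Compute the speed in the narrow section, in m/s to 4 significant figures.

v₂ = 11.27 m/s

Horizontal Bernoulli: P₁ + ½ρv₁² = P₂ + ½ρv₂², so v₂² = v₁² + 2(P₁ − P₂)/ρ.
v₂ = √(4.862² + 2·42250/817.5) = √(23.64 + 103.4) = 11.27 m/s.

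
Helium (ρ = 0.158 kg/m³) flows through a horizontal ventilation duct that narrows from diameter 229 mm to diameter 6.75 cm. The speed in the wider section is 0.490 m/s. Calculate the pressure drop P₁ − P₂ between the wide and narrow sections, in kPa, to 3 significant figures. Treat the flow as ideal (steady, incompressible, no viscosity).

By continuity, v₂ = v₁·A₁/A₂ = 0.490·(412/35.8) = 5.64 m/s.
The pipe is horizontal, so Bernoulli reduces to P₁ + ½ρv₁² = P₂ + ½ρv₂².
P₁ − P₂ = ½·0.158·(5.64² − 0.490²) = ½·0.158·31.6 = 2.49 Pa.

0.00249 kPa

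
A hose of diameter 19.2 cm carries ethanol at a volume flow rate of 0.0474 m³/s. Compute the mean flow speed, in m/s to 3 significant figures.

v = 1.64 m/s

Q = 0.0474 m³/s = 0.0474 m³/s.
v = Q/A = 0.0474 / 0.0290 = 1.64 m/s.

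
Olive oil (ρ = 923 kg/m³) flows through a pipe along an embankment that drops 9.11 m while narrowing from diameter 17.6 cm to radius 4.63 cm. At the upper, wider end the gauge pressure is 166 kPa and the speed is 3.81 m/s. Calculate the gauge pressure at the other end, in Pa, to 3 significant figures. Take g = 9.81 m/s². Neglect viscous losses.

Mass conservation (A₁v₁ = A₂v₂) gives v₂ = 3.81 × 243/67.3 = 13.8 m/s.
Applying Bernoulli between the two ends and solving for P₂: P₂ = P₁ + ½ρ(v₁² − v₂²) − ρgΔh.
P₂ = 166000 + ½·923·(3.81² − 13.8²) − 923·9.81·(−9.11) = 166000 + (-80700) − (-82500) = 168000 Pa.

168000 Pa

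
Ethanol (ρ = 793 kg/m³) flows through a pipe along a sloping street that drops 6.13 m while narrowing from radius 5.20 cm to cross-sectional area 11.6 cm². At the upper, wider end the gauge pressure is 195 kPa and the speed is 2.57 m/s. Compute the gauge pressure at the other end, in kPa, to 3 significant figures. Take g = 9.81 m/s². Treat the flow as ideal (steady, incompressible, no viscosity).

P₂ ≈ 105 kPa

The volume flow rate is constant, so v₂ = (A₁/A₂)v₁ = (84.9/11.6)·2.57 = 18.8 m/s.
Applying Bernoulli between the two ends and solving for P₂: P₂ = P₁ + ½ρ(v₁² − v₂²) − ρgΔh.
P₂ = 195000 + ½·793·(2.57² − 18.8²) − 793·9.81·(−6.13) = 195000 + (-138000) − (-47700) = 105000 Pa.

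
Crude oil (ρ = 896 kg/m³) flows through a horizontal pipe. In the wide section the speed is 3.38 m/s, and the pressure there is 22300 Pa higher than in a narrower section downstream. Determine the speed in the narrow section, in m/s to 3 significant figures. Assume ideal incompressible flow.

With h₁ = h₂, rearranging Bernoulli gives v₂ = √(v₁² + 2ΔP/ρ).
v₂ = √(3.38² + 2·22300/896) = √(11.4 + 49.8) = 7.82 m/s.

v₂ = 7.82 m/s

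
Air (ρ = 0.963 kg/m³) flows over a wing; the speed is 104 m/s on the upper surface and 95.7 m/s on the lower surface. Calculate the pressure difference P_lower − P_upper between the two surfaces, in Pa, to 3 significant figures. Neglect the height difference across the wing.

ΔP ≈ 798 Pa

Bernoulli (same height): P_lower − P_upper = ½ρ(v_upper² − v_lower²).
ΔP = ½·0.963·(104² − 95.7²) = 798 Pa.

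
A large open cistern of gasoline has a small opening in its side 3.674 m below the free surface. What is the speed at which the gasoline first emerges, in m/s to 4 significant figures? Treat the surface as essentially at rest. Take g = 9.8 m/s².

v ≈ 8.486 m/s

Torricelli's result v = √(2gh) gives v = √(2·9.8·3.674) = 8.486 m/s.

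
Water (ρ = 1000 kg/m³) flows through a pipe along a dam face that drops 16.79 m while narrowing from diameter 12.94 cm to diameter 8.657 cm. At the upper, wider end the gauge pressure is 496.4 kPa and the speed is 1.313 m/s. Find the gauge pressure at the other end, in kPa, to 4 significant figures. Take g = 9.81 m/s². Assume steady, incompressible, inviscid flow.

P₂ ≈ 657.7 kPa

By continuity, v₂ = v₁·A₁/A₂ = 1.313·(131.5/58.86) = 2.934 m/s.
Bernoulli: P₁ + ½ρv₁² + ρg h₁ = P₂ + ½ρv₂² + ρg h₂, so P₂ = P₁ + ½ρ(v₁² − v₂²) − ρg(h₂ − h₁).
P₂ = 496400 + ½·1000·(1.313² − 2.934²) − 1000·9.81·(−16.79) = 496400 + (-3441) − (-164700) = 657700 Pa.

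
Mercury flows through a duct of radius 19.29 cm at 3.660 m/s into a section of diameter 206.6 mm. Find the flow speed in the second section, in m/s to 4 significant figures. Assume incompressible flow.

Continuity gives A₁v₁ = A₂v₂, so v₂ = (1169 cm²)/(335.2 cm²) × 3.660 m/s = 12.76 m/s.

12.76 m/s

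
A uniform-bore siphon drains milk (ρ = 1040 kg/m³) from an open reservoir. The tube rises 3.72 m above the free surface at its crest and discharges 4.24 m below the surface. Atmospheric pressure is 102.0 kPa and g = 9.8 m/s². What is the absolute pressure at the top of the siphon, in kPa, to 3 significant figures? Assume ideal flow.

P_top ≈ 20.9 kPa

The outlet speed comes from Torricelli: v = √(2g·4.24) = 9.12 m/s.
Continuity keeps v the same throughout the tube; from surface to crest, P_atm + 0 = P_top + ½ρv² + ρg·h_top.
P_top = 102000 − ½·1040·9.12² − 1040·9.8·3.72 = 20900 Pa.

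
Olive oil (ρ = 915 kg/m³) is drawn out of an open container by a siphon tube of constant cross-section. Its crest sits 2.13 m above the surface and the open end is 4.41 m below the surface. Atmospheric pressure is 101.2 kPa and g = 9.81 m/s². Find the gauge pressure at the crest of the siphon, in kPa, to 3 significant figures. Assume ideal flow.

P_gauge ≈ -58.7 kPa

The outlet speed comes from Torricelli: v = √(2g·4.41) = 9.30 m/s.
With constant cross-section the crest speed equals v; applying Bernoulli from the surface up to the crest, P_top = P_atm − ½ρv² − ρg·h_top.
P_top = 101200 − ½·915·9.30² − 915·9.81·2.13 = 42500 Pa. So P_gauge = P_top − P_atm = -58700 Pa.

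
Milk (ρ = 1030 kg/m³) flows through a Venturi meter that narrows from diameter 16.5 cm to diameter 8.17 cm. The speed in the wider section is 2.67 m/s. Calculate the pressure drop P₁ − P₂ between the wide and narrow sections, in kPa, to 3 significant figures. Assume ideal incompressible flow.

57.4 kPa

The volume flow rate is constant, so v₂ = (A₁/A₂)v₁ = (214/52.4)·2.67 = 10.9 m/s.
With no height change, Bernoulli's equation is P₁ + ½ρv₁² = P₂ + ½ρv₂².
P₁ − P₂ = ½·1030·(10.9² − 2.67²) = ½·1030·111 = 57400 Pa.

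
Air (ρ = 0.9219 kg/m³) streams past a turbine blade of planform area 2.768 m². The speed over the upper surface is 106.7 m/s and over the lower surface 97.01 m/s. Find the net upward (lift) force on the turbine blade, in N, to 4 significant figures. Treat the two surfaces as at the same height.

F ≈ 2519 N

With equal heights on the two surfaces, Bernoulli gives P_lower − P_upper = ½ρ(v_upper² − v_lower²).
ΔP = ½·0.9219·(106.7² − 97.01²) = 909.9 Pa.
Lift = ΔP · A = 909.9 × 2.768 = 2519 N.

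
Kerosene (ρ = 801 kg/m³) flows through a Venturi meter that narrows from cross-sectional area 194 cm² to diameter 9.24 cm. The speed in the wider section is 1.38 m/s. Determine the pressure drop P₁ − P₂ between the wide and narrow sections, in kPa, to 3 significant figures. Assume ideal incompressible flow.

ΔP ≈ 5.62 kPa

Mass conservation (A₁v₁ = A₂v₂) gives v₂ = 1.38 × 194/67.1 = 3.99 m/s.
With no height change, Bernoulli's equation is P₁ + ½ρv₁² = P₂ + ½ρv₂².
P₁ − P₂ = ½·801·(3.99² − 1.38²) = ½·801·14.0 = 5620 Pa.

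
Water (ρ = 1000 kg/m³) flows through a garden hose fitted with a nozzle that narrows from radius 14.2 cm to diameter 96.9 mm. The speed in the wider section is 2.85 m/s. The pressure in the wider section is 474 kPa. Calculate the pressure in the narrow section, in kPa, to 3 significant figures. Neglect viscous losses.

Continuity gives A₁v₁ = A₂v₂, so v₂ = (633 cm²)/(73.7 cm²) × 2.85 m/s = 24.5 m/s.
The pipe is horizontal, so Bernoulli reduces to P₁ + ½ρv₁² = P₂ + ½ρv₂².
P₂ = P₁ − ½ρ(v₂² − v₁²) = 474000 − ½·1000·(24.5² − 2.85²) = 474000 − 296000 = 178000 Pa.

P₂ = 178 kPa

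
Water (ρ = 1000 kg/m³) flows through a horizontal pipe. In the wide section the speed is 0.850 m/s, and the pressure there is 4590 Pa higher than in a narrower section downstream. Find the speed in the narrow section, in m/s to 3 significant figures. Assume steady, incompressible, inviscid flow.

Horizontal Bernoulli: P₁ + ½ρv₁² = P₂ + ½ρv₂², so v₂² = v₁² + 2(P₁ − P₂)/ρ.
v₂ = √(0.850² + 2·4590/1000) = √(0.722 + 9.18) = 3.15 m/s.

v₂ ≈ 3.15 m/s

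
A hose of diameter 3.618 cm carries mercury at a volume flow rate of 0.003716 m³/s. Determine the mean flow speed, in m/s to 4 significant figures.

Q = 0.003716 m³/s = 0.003716 m³/s.
v = Q/A = 0.003716 / 0.001028 = 3.615 m/s.

v ≈ 3.615 m/s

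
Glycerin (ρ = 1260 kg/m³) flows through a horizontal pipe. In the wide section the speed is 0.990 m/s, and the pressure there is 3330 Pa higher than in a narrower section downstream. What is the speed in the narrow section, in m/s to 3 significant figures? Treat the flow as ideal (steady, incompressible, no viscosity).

Along the level pipe P + ½ρv² is conserved, hence v₂² = v₁² + 2(P₁ − P₂)/ρ.
v₂ = √(0.990² + 2·3330/1260) = √(0.980 + 5.29) = 2.50 m/s.

v₂ = 2.50 m/s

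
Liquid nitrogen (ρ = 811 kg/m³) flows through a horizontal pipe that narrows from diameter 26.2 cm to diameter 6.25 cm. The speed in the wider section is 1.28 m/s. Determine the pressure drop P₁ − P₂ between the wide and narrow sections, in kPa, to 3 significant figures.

By continuity, v₂ = v₁·A₁/A₂ = 1.28·(539/30.7) = 22.5 m/s.
Bernoulli (h₁ = h₂): P₁ − P₂ = ½ρ(v₂² − v₁²).
P₁ − P₂ = ½·811·(22.5² − 1.28²) = ½·811·504 = 204000 Pa.

204 kPa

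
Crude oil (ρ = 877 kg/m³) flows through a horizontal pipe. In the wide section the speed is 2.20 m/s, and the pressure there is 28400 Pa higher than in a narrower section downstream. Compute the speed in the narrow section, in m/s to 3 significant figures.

Along the level pipe P + ½ρv² is conserved, hence v₂² = v₁² + 2(P₁ − P₂)/ρ.
v₂ = √(2.20² + 2·28400/877) = √(4.84 + 64.8) = 8.34 m/s.

v₂ = 8.34 m/s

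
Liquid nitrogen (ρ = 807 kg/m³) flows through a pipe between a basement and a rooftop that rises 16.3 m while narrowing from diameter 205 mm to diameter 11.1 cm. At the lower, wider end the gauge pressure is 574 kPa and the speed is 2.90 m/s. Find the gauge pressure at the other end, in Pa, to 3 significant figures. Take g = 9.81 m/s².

409000 Pa

Mass conservation (A₁v₁ = A₂v₂) gives v₂ = 2.90 × 330/96.8 = 9.89 m/s.
Applying Bernoulli between the two ends and solving for P₂: P₂ = P₁ + ½ρ(v₁² − v₂²) − ρgΔh.
P₂ = 574000 + ½·807·(2.90² − 9.89²) − 807·9.81·(+16.3) = 574000 + (-36100) − (129000) = 409000 Pa.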